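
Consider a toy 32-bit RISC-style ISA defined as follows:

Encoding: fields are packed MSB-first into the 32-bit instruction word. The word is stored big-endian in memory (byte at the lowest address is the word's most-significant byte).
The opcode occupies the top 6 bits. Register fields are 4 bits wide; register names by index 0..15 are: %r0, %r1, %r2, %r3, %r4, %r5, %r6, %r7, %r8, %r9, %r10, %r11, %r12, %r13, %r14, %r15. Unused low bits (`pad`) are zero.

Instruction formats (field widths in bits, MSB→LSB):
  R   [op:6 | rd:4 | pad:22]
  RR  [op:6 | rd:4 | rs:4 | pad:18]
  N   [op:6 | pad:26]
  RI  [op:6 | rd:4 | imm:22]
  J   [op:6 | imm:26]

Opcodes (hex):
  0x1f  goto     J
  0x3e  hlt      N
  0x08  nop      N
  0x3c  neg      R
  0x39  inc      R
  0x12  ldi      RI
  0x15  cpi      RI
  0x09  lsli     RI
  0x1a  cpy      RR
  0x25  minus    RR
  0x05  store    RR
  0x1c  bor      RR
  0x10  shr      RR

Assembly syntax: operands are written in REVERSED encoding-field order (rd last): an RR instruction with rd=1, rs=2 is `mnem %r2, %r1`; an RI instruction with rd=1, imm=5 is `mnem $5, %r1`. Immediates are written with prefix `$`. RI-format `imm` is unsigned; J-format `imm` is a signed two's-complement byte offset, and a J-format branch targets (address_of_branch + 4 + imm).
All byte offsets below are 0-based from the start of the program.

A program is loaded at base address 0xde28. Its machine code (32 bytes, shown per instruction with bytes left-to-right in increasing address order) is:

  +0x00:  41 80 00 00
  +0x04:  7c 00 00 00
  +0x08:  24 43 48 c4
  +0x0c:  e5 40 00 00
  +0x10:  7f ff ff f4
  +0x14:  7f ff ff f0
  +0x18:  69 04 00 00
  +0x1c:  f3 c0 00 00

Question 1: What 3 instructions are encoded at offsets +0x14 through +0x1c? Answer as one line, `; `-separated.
goto $-16; cpy %r1, %r4; neg %r15

[14] 7f ff ff f0 → 0x7ffffff0
  top 6b → 0x1f → goto [J]
  imm@[25:0]=0x3fffff0 (s26→-16) ⇒ $-16
[18] 69 04 00 00 → 0x69040000
  top 6b → 0x1a → cpy [RR]
  rd@[25:22]=0x4 ⇒ %r4
  rs@[21:18]=0x1 ⇒ %r1
[1c] f3 c0 00 00 → 0xf3c00000
  top 6b → 0x3c → neg [R]
  rd@[25:22]=0xf ⇒ %r15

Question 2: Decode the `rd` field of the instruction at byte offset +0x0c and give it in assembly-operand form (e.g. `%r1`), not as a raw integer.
%r5

[0c] e5 40 00 00 → 0xe5400000
  top 6b → 0x39 → inc [R]
  rd: (w>>22)&0xf=0x5 → %r5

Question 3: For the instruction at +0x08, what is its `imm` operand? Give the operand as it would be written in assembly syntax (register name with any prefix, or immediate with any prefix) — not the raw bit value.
off 0x08: read 24 43 48 c4 as big → 0x244348c4
  op=0x244348c4>>26=0x9 ⇒ lsli (RI)
  rd@[25:22]=0x1 ⇒ %r1
  imm@[21:0]=0x348c4 ⇒ $215236

$215236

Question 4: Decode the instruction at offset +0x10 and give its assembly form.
goto $-12

[10] 7f ff ff f4 → 0x7ffffff4
  op=0x7ffffff4>>26=0x1f ⇒ goto (J)
  [25:0] imm=67108852 (s26→-12) = $-12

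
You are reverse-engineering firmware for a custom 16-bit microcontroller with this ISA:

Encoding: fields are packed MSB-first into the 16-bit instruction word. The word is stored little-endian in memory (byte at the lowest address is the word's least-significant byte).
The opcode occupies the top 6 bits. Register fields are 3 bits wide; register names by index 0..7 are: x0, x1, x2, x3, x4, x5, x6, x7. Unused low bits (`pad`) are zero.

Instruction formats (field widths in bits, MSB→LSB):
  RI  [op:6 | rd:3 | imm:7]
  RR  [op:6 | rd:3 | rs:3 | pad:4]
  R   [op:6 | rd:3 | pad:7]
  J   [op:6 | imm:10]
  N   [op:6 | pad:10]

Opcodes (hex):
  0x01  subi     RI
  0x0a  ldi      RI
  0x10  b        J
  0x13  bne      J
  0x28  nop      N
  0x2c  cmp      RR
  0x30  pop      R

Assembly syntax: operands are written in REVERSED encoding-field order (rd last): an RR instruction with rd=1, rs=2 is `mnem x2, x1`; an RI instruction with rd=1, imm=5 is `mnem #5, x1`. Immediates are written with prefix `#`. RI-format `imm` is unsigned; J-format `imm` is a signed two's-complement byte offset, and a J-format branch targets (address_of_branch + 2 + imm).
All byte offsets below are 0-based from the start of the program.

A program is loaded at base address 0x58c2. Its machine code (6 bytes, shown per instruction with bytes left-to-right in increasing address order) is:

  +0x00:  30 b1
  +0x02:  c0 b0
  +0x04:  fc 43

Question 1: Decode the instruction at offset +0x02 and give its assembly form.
cmp x4, x1

[02] c0 b0 → 0xb0c0
  opcode bits[15:10]=0x2c: cmp/RR
  rd@[9:7]=0x1 ⇒ x1
  rs@[6:4]=0x4 ⇒ x4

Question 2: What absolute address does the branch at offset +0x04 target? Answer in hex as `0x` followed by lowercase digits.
0x58c4

off 0x04: read fc 43 as little → 0x43fc
  opcode bits[15:10]=0x10: b/J
  imm: (w>>0)&0x3ff=0x3fc (s10→-4) → #-4
  target = base 0x58c2 + off 0x04 + 2 + imm -4 = 0x58c4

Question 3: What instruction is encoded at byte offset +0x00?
@+00  little-endian(30 b1) = 0xb130
  opcode bits[15:10]=0x2c: cmp/RR
  rd@[9:7]=0x2 ⇒ x2
  rs@[6:4]=0x3 ⇒ x3

cmp x3, x2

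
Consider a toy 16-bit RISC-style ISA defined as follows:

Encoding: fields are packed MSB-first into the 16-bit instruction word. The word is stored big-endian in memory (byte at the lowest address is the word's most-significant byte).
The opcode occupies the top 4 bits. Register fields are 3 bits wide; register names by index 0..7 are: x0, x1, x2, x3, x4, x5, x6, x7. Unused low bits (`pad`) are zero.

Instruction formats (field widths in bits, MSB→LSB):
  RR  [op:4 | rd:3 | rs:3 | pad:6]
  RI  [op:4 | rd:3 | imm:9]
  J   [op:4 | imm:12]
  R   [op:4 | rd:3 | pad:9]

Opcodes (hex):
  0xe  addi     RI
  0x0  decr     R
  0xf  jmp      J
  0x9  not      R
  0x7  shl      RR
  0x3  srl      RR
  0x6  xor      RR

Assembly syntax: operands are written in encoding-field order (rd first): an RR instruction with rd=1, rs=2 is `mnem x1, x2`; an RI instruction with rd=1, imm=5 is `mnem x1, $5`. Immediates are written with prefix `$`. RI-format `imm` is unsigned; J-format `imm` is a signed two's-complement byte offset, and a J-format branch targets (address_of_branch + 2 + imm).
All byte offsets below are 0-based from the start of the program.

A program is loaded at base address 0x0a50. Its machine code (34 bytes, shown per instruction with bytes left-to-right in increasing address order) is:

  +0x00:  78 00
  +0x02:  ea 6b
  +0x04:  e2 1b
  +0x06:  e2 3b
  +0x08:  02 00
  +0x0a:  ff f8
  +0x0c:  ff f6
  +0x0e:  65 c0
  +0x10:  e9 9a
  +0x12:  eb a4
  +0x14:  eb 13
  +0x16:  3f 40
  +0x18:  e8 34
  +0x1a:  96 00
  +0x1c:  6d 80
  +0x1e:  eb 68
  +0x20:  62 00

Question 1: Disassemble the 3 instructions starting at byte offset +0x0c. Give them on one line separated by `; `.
@+0c  big-endian(ff f6) = 0xfff6
  top 4b → 0xf → jmp [J]
  [11:0] imm=4086 (s12→-10) = $-10
@+0e  big-endian(65 c0) = 0x65c0
  top 4b → 0x6 → xor [RR]
  [11:9] rd=2 = x2
  [8:6] rs=7 = x7
@+10  big-endian(e9 9a) = 0xe99a
  top 4b → 0xe → addi [RI]
  [11:9] rd=4 = x4
  [8:0] imm=410 = $410

jmp $-10; xor x2, x7; addi x4, $410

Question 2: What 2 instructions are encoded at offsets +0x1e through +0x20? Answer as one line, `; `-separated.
+0x1e: eb 68 ⇒ word 0xeb68 (big)
  op=0xeb68>>12=0xe ⇒ addi (RI)
  rd: (w>>9)&0x7=0x5 → x5
  imm: (w>>0)&0x1ff=0x168 → $360
+0x20: 62 00 ⇒ word 0x6200 (big)
  op=0x6200>>12=0x6 ⇒ xor (RR)
  rd: (w>>9)&0x7=0x1 → x1
  rs: (w>>6)&0x7=0x0 → x0

addi x5, $360; xor x1, x0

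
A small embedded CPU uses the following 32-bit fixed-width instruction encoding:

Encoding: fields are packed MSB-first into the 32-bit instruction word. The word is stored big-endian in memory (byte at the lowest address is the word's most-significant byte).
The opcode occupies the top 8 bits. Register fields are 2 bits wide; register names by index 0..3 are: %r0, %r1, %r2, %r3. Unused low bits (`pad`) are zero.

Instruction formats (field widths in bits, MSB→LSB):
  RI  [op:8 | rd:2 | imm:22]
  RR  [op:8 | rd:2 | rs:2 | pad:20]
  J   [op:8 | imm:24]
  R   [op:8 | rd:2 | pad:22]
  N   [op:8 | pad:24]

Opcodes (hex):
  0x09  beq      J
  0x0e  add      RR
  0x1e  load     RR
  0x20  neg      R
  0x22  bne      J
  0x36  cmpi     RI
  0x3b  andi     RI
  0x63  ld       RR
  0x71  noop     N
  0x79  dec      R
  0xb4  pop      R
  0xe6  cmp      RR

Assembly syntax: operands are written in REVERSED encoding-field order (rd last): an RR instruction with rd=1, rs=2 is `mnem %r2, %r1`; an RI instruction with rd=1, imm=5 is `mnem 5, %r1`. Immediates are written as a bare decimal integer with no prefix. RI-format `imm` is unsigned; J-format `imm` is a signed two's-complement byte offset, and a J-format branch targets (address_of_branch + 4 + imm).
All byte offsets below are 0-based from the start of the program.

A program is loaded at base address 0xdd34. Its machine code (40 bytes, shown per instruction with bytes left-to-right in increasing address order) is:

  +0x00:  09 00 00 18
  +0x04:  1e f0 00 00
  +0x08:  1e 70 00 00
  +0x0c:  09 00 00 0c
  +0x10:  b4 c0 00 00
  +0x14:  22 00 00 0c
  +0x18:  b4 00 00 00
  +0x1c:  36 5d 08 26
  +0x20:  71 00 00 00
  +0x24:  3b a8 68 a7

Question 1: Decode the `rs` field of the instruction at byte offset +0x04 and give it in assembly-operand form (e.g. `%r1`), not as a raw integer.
@+04  big-endian(1e f0 00 00) = 0x1ef00000
  op=0x1ef00000>>24=0x1e ⇒ load (RR)
  rd@[23:22]=0x3 ⇒ %r3
  rs@[21:20]=0x3 ⇒ %r3

%r3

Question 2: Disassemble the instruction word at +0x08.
load %r3, %r1

+0x08: 1e 70 00 00 ⇒ word 0x1e700000 (big)
  top 8b → 0x1e → load [RR]
  rd@[23:22]=0x1 ⇒ %r1
  rs@[21:20]=0x3 ⇒ %r3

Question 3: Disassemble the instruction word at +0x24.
andi 2648231, %r2

+0x24: 3b a8 68 a7 ⇒ word 0x3ba868a7 (big)
  op=0x3ba868a7>>24=0x3b ⇒ andi (RI)
  rd@[23:22]=0x2 ⇒ %r2
  imm@[21:0]=0x2868a7 ⇒ 2648231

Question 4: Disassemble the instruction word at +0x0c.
off 0x0c: read 09 00 00 0c as big → 0x0900000c
  opcode bits[31:24]=0x9: beq/J
  imm@[23:0]=0xc ⇒ 12

beq 12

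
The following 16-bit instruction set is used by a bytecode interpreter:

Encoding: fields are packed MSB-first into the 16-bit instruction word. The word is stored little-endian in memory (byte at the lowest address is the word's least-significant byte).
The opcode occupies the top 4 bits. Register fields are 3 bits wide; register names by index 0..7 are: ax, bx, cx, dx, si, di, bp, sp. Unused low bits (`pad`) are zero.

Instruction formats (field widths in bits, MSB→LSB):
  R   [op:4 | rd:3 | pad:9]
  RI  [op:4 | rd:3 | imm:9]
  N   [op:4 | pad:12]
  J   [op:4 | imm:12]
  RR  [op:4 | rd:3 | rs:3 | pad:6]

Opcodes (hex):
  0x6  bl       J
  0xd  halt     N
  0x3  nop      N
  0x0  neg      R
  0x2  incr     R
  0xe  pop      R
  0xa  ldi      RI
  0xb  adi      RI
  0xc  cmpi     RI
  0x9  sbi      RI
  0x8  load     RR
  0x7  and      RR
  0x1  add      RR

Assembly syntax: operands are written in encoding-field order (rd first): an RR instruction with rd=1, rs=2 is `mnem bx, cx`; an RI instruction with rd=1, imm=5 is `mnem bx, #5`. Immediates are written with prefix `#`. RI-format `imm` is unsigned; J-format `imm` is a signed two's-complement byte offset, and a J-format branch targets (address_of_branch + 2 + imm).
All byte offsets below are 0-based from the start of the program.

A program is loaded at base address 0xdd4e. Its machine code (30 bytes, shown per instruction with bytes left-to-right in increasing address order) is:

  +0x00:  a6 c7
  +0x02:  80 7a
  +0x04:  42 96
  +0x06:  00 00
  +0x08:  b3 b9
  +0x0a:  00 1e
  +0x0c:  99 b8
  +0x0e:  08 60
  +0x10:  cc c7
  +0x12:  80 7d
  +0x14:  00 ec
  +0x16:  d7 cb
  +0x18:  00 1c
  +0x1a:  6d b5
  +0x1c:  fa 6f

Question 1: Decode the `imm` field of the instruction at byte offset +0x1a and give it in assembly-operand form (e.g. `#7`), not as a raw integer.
[1a] 6d b5 → 0xb56d
  opcode bits[15:12]=0xb: adi/RI
  rd: (w>>9)&0x7=0x2 → cx
  imm: (w>>0)&0x1ff=0x16d → #365

#365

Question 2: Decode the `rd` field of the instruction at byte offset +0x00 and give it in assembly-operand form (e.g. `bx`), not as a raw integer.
dx

@+00  little-endian(a6 c7) = 0xc7a6
  opcode bits[15:12]=0xc: cmpi/RI
  rd: (w>>9)&0x7=0x3 → dx
  imm: (w>>0)&0x1ff=0x1a6 → #422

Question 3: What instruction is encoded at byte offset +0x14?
pop bp

[14] 00 ec → 0xec00
  top 4b → 0xe → pop [R]
  [11:9] rd=6 = bp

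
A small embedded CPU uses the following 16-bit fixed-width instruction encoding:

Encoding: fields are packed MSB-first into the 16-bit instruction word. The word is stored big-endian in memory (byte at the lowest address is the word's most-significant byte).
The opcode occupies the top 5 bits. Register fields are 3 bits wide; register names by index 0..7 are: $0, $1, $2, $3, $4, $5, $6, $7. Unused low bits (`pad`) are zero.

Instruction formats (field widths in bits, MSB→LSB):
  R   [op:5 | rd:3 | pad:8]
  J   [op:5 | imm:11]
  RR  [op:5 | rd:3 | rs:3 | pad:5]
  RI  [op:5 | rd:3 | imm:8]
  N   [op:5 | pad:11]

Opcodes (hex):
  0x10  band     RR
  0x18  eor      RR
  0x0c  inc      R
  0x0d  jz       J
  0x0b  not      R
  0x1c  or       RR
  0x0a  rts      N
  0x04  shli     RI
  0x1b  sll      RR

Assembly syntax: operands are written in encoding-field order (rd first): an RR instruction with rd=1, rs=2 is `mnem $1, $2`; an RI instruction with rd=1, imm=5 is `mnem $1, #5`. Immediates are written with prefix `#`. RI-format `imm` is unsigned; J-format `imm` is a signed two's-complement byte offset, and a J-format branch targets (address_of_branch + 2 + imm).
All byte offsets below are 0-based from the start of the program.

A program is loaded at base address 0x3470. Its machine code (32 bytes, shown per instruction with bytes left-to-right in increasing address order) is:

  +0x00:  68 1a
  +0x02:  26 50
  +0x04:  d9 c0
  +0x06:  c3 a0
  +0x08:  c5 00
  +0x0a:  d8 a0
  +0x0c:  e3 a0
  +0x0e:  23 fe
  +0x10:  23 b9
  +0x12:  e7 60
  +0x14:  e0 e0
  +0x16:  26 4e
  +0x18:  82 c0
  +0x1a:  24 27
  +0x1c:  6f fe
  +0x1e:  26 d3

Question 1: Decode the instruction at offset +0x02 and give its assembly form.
off 0x02: read 26 50 as big → 0x2650
  top 5b → 0x4 → shli [RI]
  [10:8] rd=6 = $6
  [7:0] imm=80 = #80

shli $6, #80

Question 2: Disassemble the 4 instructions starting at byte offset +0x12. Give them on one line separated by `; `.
[12] e7 60 → 0xe760
  top 5b → 0x1c → or [RR]
  rd: (w>>8)&0x7=0x7 → $7
  rs: (w>>5)&0x7=0x3 → $3
[14] e0 e0 → 0xe0e0
  top 5b → 0x1c → or [RR]
  rd: (w>>8)&0x7=0x0 → $0
  rs: (w>>5)&0x7=0x7 → $7
[16] 26 4e → 0x264e
  top 5b → 0x4 → shli [RI]
  rd: (w>>8)&0x7=0x6 → $6
  imm: (w>>0)&0xff=0x4e → #78
[18] 82 c0 → 0x82c0
  top 5b → 0x10 → band [RR]
  rd: (w>>8)&0x7=0x2 → $2
  rs: (w>>5)&0x7=0x6 → $6

or $7, $3; or $0, $7; shli $6, #78; band $2, $6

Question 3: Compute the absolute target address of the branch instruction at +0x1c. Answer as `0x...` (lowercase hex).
0x348c

+0x1c: 6f fe ⇒ word 0x6ffe (big)
  top 5b → 0xd → jz [J]
  imm@[10:0]=0x7fe (s11→-2) ⇒ #-2
  target = base 0x3470 + off 0x1c + 2 + imm -2 = 0x348c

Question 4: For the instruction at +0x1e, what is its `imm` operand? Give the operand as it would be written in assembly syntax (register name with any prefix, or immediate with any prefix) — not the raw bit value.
#211

[1e] 26 d3 → 0x26d3
  op=0x26d3>>11=0x4 ⇒ shli (RI)
  rd: (w>>8)&0x7=0x6 → $6
  imm: (w>>0)&0xff=0xd3 → #211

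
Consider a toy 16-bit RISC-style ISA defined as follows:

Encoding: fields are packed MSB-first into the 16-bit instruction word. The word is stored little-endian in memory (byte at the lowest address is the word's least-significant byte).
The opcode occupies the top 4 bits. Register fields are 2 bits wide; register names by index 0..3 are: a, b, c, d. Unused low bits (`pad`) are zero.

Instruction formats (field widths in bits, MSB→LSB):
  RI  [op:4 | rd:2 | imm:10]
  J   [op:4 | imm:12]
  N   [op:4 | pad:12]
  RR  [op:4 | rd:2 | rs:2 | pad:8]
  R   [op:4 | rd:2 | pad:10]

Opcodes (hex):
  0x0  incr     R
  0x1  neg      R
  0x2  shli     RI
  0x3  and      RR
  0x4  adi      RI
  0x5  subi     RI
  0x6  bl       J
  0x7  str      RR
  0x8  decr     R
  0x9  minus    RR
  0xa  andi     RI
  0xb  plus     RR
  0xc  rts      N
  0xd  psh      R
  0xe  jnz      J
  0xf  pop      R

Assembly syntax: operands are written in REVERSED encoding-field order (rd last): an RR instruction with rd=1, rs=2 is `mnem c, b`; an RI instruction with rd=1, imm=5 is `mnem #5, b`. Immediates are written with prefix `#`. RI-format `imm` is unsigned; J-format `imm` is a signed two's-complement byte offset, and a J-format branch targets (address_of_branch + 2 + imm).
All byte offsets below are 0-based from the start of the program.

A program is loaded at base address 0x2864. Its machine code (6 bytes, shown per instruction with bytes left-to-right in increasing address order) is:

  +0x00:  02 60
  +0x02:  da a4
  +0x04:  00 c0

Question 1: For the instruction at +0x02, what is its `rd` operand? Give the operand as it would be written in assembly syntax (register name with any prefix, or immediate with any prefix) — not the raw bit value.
b

off 0x02: read da a4 as little → 0xa4da
  op=0xa4da>>12=0xa ⇒ andi (RI)
  rd: (w>>10)&0x3=0x1 → b
  imm: (w>>0)&0x3ff=0xda → #218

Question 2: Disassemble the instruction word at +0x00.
bl #2

off 0x00: read 02 60 as little → 0x6002
  top 4b → 0x6 → bl [J]
  imm@[11:0]=0x2 ⇒ #2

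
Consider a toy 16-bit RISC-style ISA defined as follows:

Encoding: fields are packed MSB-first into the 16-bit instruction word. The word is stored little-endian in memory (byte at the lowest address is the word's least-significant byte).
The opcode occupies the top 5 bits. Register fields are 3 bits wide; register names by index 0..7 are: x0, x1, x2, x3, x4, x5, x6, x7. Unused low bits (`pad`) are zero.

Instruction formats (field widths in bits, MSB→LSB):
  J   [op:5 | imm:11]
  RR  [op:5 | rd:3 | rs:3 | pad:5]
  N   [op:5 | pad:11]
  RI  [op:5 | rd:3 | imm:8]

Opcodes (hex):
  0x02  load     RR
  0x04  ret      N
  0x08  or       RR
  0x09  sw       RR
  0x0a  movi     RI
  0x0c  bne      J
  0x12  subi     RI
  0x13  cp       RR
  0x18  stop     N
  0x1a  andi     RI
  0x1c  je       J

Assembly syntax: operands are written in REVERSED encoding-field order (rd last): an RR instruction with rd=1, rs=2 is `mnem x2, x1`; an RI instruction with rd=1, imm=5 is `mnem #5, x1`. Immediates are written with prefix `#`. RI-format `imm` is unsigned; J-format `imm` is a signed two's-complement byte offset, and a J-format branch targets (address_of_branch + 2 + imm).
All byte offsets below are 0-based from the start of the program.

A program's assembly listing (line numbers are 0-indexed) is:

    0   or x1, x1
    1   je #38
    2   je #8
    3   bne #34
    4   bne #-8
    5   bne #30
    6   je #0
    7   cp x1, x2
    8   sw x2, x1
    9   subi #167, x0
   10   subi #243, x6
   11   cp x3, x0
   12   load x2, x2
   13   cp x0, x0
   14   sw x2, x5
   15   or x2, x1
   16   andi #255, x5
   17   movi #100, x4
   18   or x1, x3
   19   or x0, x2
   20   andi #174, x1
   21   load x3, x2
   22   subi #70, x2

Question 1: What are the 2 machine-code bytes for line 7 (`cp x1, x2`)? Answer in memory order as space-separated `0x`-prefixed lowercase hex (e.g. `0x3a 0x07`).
L7: cp op=0x13:5|rd=2:3|rs=1:3|pad=0:5 ⇒ 0x9a20 ⇒ little 20 9a

0x20 0x9a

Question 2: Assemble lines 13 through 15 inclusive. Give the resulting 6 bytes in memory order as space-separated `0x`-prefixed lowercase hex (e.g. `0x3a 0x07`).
13. cp fields op=0x13:5|rd=0:3|rs=0:3|pad=0:5 → word 9800h → 00 98
14. sw fields op=0x9:5|rd=5:3|rs=2:3|pad=0:5 → word 4d40h → 40 4d
15. or fields op=0x8:5|rd=1:3|rs=2:3|pad=0:5 → word 4140h → 40 41

0x00 0x98 0x40 0x4d 0x40 0x41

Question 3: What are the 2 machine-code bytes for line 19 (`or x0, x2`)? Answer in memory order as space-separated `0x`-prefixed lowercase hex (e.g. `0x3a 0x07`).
0x00 0x42

line 19 (or): pack op=0x8:5|rd=2:3|rs=0:3|pad=0:5 = 0x4200; little→ 00 42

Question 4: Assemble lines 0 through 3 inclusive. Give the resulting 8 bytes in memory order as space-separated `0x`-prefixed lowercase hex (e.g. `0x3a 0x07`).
L0: or op=0x8:5|rd=1:3|rs=1:3|pad=0:5 ⇒ 0x4120 ⇒ little 20 41
L1: je op=0x1c:5|imm=38:11 ⇒ 0xe026 ⇒ little 26 e0
L2: je op=0x1c:5|imm=8:11 ⇒ 0xe008 ⇒ little 08 e0
L3: bne op=0xc:5|imm=34:11 ⇒ 0x6022 ⇒ little 22 60

0x20 0x41 0x26 0xe0 0x08 0xe0 0x22 0x60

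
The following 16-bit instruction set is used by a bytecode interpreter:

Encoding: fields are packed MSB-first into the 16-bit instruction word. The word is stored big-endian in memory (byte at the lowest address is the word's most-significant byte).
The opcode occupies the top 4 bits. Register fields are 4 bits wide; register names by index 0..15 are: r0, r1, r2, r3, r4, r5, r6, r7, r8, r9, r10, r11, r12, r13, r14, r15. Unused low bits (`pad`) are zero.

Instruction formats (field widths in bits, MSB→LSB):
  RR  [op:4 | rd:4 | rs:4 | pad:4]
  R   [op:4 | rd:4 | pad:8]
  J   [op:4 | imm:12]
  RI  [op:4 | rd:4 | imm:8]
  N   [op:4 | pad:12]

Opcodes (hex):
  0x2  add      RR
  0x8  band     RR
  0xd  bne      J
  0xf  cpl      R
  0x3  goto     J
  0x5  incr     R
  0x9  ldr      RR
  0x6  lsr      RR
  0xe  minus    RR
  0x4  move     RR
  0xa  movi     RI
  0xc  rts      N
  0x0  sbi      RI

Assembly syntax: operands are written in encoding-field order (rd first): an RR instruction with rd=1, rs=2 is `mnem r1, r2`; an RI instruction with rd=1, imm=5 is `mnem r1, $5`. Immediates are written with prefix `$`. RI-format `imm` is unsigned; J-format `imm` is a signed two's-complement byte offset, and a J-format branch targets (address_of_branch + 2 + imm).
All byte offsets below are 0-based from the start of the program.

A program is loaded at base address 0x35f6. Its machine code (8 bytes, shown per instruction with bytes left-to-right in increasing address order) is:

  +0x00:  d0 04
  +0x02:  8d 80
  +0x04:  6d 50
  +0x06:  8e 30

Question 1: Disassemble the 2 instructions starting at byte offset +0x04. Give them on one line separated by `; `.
lsr r13, r5; band r14, r3

+0x04: 6d 50 ⇒ word 0x6d50 (big)
  op=0x6d50>>12=0x6 ⇒ lsr (RR)
  rd@[11:8]=0xd ⇒ r13
  rs@[7:4]=0x5 ⇒ r5
+0x06: 8e 30 ⇒ word 0x8e30 (big)
  op=0x8e30>>12=0x8 ⇒ band (RR)
  rd@[11:8]=0xe ⇒ r14
  rs@[7:4]=0x3 ⇒ r3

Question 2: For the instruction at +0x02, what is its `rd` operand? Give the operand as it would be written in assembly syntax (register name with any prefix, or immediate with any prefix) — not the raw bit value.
+0x02: 8d 80 ⇒ word 0x8d80 (big)
  opcode bits[15:12]=0x8: band/RR
  rd@[11:8]=0xd ⇒ r13
  rs@[7:4]=0x8 ⇒ r8

r13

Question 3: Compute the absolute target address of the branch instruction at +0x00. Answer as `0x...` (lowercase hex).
0x35fc

+0x00: d0 04 ⇒ word 0xd004 (big)
  op=0xd004>>12=0xd ⇒ bne (J)
  [11:0] imm=4 = $4
  target = base 0x35f6 + off 0x00 + 2 + imm 4 = 0x35fc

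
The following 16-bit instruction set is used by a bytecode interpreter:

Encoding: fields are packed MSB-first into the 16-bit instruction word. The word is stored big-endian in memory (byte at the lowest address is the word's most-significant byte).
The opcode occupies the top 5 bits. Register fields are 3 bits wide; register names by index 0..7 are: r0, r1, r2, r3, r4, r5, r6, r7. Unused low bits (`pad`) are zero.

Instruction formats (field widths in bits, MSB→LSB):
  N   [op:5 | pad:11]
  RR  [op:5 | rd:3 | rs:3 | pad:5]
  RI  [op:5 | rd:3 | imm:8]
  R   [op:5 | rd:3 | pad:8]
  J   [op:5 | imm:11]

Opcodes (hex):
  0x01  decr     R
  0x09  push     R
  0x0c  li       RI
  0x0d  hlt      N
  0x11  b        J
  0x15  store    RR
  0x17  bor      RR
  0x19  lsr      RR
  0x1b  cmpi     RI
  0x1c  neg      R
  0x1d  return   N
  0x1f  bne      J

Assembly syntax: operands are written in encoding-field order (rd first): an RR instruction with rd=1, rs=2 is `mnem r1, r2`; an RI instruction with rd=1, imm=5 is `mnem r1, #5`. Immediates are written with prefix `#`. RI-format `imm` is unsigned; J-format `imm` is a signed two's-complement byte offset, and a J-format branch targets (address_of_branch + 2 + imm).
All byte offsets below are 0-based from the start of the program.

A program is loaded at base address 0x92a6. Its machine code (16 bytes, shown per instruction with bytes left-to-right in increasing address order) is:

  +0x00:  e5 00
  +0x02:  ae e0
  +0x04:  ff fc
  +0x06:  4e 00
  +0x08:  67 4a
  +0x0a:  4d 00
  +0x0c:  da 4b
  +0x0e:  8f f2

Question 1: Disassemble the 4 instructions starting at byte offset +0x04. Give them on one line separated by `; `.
bne #-4; push r6; li r7, #74; push r5

@+04  big-endian(ff fc) = 0xfffc
  opcode bits[15:11]=0x1f: bne/J
  imm: (w>>0)&0x7ff=0x7fc (s11→-4) → #-4
@+06  big-endian(4e 00) = 0x4e00
  opcode bits[15:11]=0x9: push/R
  rd: (w>>8)&0x7=0x6 → r6
@+08  big-endian(67 4a) = 0x674a
  opcode bits[15:11]=0xc: li/RI
  rd: (w>>8)&0x7=0x7 → r7
  imm: (w>>0)&0xff=0x4a → #74
@+0a  big-endian(4d 00) = 0x4d00
  opcode bits[15:11]=0x9: push/R
  rd: (w>>8)&0x7=0x5 → r5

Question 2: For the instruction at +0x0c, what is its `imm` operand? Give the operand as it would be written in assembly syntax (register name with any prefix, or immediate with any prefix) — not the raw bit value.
[0c] da 4b → 0xda4b
  op=0xda4b>>11=0x1b ⇒ cmpi (RI)
  [10:8] rd=2 = r2
  [7:0] imm=75 = #75

#75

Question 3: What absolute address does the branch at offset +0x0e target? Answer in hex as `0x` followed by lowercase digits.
0x92a8

off 0x0e: read 8f f2 as big → 0x8ff2
  top 5b → 0x11 → b [J]
  imm@[10:0]=0x7f2 (s11→-14) ⇒ #-14
  target = base 0x92a6 + off 0x0e + 2 + imm -14 = 0x92a8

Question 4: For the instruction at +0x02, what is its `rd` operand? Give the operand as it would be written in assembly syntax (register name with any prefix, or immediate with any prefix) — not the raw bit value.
@+02  big-endian(ae e0) = 0xaee0
  top 5b → 0x15 → store [RR]
  [10:8] rd=6 = r6
  [7:5] rs=7 = r7

r6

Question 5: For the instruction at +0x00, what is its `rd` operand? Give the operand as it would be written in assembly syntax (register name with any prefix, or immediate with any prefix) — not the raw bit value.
@+00  big-endian(e5 00) = 0xe500
  opcode bits[15:11]=0x1c: neg/R
  [10:8] rd=5 = r5

r5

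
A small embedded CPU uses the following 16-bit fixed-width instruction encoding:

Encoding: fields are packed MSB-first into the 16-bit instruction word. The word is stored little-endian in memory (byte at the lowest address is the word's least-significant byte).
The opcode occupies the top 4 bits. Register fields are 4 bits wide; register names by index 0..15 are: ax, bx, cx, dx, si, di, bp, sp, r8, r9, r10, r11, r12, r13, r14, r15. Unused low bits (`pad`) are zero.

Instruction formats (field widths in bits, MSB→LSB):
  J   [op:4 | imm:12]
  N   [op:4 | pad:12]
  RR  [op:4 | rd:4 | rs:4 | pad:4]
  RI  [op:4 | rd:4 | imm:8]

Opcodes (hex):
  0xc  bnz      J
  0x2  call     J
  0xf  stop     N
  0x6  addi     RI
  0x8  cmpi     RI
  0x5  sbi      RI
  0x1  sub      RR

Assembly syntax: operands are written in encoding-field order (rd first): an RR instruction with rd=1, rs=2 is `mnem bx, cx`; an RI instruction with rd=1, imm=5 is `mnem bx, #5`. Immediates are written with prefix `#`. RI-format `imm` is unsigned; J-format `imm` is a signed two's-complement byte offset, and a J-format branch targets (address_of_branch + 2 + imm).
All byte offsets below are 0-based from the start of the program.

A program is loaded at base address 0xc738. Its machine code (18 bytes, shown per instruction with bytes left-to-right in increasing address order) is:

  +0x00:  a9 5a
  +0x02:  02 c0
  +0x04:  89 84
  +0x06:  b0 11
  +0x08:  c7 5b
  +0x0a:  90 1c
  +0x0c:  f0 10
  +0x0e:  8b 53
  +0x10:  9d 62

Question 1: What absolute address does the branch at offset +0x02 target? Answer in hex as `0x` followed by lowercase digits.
[02] 02 c0 → 0xc002
  op=0xc002>>12=0xc ⇒ bnz (J)
  imm@[11:0]=0x2 ⇒ #2
  target = base 0xc738 + off 0x02 + 2 + imm 2 = 0xc73e

0xc73e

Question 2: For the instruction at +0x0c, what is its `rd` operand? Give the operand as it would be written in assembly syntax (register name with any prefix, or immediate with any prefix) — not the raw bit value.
[0c] f0 10 → 0x10f0
  opcode bits[15:12]=0x1: sub/RR
  [11:8] rd=0 = ax
  [7:4] rs=15 = r15

ax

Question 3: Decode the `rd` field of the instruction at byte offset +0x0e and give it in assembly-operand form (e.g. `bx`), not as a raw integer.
dx

[0e] 8b 53 → 0x538b
  opcode bits[15:12]=0x5: sbi/RI
  rd@[11:8]=0x3 ⇒ dx
  imm@[7:0]=0x8b ⇒ #139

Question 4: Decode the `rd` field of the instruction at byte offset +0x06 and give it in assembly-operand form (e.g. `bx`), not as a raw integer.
[06] b0 11 → 0x11b0
  top 4b → 0x1 → sub [RR]
  rd@[11:8]=0x1 ⇒ bx
  rs@[7:4]=0xb ⇒ r11

bx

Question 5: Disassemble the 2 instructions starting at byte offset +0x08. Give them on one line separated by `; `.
[08] c7 5b → 0x5bc7
  op=0x5bc7>>12=0x5 ⇒ sbi (RI)
  rd: (w>>8)&0xf=0xb → r11
  imm: (w>>0)&0xff=0xc7 → #199
[0a] 90 1c → 0x1c90
  op=0x1c90>>12=0x1 ⇒ sub (RR)
  rd: (w>>8)&0xf=0xc → r12
  rs: (w>>4)&0xf=0x9 → r9

sbi r11, #199; sub r12, r9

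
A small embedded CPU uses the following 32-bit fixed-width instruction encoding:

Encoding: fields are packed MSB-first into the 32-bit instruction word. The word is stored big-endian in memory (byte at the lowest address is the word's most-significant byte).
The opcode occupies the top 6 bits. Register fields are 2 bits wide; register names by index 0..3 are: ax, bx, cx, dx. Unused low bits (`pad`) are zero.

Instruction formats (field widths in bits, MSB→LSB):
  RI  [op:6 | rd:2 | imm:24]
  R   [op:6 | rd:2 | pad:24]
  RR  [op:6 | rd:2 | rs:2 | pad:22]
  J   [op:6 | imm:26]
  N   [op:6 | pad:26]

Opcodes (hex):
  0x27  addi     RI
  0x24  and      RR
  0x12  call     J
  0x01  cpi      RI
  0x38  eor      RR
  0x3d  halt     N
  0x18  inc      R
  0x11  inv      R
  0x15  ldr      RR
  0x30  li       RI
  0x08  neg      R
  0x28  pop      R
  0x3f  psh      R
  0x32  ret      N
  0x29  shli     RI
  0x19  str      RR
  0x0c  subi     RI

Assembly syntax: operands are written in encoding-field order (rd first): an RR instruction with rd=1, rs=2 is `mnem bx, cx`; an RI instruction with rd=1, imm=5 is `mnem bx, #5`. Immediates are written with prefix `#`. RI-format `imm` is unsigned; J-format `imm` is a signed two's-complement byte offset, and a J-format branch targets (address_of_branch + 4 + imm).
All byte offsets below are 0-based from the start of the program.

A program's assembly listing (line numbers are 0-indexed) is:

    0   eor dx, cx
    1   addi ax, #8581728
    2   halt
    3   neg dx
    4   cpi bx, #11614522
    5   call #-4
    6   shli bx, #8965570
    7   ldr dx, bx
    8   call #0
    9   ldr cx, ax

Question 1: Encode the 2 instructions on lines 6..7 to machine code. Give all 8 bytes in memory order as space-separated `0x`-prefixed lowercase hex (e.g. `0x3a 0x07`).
0xa5 0x88 0xcd 0xc2 0x57 0x40 0x00 0x00

L6: shli op=0x29:6|rd=1:2|imm=8965570:24 ⇒ 0xa588cdc2 ⇒ big a5 88 cd c2
L7: ldr op=0x15:6|rd=3:2|rs=1:2|pad=0:22 ⇒ 0x57400000 ⇒ big 57 40 00 00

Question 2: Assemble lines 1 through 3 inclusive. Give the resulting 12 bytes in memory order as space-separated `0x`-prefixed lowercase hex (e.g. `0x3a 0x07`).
0x9c 0x82 0xf2 0x60 0xf4 0x00 0x00 0x00 0x23 0x00 0x00 0x00

1. addi fields op=0x27:6|rd=0:2|imm=8581728:24 → word 9c82f260h → 9c 82 f2 60
2. halt fields op=0x3d:6|pad=0:26 → word f4000000h → f4 00 00 00
3. neg fields op=0x8:6|rd=3:2|pad=0:24 → word 23000000h → 23 00 00 00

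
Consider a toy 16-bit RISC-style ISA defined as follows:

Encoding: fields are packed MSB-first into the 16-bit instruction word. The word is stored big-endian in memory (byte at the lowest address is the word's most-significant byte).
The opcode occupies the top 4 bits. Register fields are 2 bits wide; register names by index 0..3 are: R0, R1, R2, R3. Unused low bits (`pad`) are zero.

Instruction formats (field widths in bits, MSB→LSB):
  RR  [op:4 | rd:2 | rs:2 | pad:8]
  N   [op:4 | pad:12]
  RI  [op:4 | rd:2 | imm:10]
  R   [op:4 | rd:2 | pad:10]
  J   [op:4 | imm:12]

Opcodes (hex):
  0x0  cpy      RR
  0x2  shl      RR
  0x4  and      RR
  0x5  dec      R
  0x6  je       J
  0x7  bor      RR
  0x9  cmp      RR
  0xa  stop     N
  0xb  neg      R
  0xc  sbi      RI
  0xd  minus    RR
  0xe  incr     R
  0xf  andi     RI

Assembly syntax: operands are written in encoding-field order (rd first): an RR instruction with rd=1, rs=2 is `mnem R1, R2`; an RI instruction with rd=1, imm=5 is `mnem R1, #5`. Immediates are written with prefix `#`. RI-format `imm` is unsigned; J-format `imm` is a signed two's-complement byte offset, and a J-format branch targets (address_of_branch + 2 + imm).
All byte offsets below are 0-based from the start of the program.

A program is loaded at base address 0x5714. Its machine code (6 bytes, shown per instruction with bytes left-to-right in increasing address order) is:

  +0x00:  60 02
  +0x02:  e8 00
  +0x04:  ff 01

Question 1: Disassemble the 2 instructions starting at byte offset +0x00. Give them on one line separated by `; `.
off 0x00: read 60 02 as big → 0x6002
  opcode bits[15:12]=0x6: je/J
  imm@[11:0]=0x2 ⇒ #2
off 0x02: read e8 00 as big → 0xe800
  opcode bits[15:12]=0xe: incr/R
  rd@[11:10]=0x2 ⇒ R2

je #2; incr R2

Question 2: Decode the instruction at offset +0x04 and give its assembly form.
andi R3, #769

@+04  big-endian(ff 01) = 0xff01
  op=0xff01>>12=0xf ⇒ andi (RI)
  [11:10] rd=3 = R3
  [9:0] imm=769 = #769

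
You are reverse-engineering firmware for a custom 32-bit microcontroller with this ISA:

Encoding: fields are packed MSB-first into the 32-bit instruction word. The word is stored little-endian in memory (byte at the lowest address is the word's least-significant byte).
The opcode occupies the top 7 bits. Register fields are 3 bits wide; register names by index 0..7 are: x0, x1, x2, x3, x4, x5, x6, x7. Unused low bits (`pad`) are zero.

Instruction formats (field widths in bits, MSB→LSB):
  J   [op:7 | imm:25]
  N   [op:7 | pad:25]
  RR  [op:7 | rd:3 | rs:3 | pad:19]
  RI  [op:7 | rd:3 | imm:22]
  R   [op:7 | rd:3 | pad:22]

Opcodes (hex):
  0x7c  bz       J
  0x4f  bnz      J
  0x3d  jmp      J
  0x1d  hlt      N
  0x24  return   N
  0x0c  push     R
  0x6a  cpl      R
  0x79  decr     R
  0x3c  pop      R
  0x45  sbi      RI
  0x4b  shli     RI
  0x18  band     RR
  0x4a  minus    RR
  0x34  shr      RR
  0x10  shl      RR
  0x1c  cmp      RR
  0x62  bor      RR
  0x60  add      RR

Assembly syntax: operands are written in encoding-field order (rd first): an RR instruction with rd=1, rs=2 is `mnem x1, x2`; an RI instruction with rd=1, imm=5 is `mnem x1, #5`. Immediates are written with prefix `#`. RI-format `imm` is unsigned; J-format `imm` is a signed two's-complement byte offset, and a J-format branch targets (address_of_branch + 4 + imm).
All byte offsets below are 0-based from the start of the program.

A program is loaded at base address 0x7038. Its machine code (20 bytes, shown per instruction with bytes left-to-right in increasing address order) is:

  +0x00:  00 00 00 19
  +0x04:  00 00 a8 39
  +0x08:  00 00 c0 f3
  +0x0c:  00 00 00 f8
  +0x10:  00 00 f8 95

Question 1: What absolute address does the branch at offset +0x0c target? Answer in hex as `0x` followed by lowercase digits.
0x7048

[0c] 00 00 00 f8 → 0xf8000000
  op=0xf8000000>>25=0x7c ⇒ bz (J)
  imm@[24:0]=0x0 ⇒ #0
  target = base 0x7038 + off 0x0c + 4 + imm 0 = 0x7048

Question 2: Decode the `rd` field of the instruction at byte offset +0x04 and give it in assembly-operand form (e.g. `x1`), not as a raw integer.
+0x04: 00 00 a8 39 ⇒ word 0x39a80000 (little)
  top 7b → 0x1c → cmp [RR]
  rd: (w>>22)&0x7=0x6 → x6
  rs: (w>>19)&0x7=0x5 → x5

x6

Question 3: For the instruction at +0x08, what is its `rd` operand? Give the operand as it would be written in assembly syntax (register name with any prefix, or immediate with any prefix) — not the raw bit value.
x7

[08] 00 00 c0 f3 → 0xf3c00000
  top 7b → 0x79 → decr [R]
  [24:22] rd=7 = x7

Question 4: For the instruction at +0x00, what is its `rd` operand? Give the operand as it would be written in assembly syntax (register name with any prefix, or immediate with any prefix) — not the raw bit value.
x4

@+00  little-endian(00 00 00 19) = 0x19000000
  opcode bits[31:25]=0xc: push/R
  rd: (w>>22)&0x7=0x4 → x4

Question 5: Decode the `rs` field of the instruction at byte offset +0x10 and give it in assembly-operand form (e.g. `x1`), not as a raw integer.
off 0x10: read 00 00 f8 95 as little → 0x95f80000
  opcode bits[31:25]=0x4a: minus/RR
  rd: (w>>22)&0x7=0x7 → x7
  rs: (w>>19)&0x7=0x7 → x7

x7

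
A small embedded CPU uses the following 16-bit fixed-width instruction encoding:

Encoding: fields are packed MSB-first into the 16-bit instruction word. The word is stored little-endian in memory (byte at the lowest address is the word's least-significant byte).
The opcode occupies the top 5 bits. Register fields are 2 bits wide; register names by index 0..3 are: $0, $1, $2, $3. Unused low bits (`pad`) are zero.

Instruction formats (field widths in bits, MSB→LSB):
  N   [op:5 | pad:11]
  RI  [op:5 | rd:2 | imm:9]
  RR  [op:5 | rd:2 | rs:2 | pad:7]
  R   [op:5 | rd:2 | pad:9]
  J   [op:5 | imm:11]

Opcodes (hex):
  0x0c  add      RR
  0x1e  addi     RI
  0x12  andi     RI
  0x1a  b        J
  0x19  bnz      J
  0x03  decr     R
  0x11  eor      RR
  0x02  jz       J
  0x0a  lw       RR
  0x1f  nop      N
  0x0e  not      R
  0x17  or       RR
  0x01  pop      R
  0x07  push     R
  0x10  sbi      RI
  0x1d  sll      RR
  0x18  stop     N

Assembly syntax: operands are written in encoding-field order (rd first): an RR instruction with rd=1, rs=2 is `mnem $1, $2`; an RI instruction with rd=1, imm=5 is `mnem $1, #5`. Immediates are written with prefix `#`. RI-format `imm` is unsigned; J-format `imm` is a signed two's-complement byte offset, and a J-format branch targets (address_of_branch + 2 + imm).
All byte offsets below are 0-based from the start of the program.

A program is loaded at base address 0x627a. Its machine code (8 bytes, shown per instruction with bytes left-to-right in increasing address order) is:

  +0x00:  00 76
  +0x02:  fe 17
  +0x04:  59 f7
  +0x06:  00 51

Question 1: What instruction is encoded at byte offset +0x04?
addi $3, #345

off 0x04: read 59 f7 as little → 0xf759
  op=0xf759>>11=0x1e ⇒ addi (RI)
  rd@[10:9]=0x3 ⇒ $3
  imm@[8:0]=0x159 ⇒ #345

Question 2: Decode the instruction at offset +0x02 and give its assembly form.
off 0x02: read fe 17 as little → 0x17fe
  top 5b → 0x2 → jz [J]
  imm: (w>>0)&0x7ff=0x7fe (s11→-2) → #-2

jz #-2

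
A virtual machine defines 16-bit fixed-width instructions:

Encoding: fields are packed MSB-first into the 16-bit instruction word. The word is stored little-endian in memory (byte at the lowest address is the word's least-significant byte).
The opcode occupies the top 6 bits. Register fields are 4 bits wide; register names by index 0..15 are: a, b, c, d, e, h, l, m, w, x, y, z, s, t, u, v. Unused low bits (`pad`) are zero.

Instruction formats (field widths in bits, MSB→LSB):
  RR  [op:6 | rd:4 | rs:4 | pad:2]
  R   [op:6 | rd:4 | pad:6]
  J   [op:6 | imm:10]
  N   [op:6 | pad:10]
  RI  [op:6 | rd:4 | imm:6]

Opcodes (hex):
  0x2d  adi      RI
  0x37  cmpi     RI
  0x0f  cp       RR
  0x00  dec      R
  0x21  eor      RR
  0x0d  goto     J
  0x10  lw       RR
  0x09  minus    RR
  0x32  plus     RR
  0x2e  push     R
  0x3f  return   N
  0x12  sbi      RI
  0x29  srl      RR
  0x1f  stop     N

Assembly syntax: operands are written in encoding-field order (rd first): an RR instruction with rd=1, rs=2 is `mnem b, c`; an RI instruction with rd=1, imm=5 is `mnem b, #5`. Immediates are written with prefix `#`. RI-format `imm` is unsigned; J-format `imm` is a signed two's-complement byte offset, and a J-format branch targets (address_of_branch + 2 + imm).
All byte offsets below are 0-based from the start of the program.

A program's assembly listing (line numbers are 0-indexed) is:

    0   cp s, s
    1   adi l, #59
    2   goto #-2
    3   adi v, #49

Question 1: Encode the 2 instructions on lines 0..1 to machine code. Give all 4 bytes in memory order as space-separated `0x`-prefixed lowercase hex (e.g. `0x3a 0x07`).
0x30 0x3f 0xbb 0xb5

0. cp fields op=0xf:6|rd=12:4|rs=12:4|pad=0:2 → word 3f30h → 30 3f
1. adi fields op=0x2d:6|rd=6:4|imm=59:6 → word b5bbh → bb b5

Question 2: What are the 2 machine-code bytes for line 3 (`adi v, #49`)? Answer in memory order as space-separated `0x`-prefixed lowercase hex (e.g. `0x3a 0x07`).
3. adi fields op=0x2d:6|rd=15:4|imm=49:6 → word b7f1h → f1 b7

0xf1 0xb7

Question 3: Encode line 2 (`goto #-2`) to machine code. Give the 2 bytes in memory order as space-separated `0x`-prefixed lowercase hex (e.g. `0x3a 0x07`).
2. goto fields op=0xd:6|imm=-2:10 → word 37feh → fe 37

0xfe 0x37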